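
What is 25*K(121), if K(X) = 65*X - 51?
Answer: 195350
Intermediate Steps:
K(X) = -51 + 65*X
25*K(121) = 25*(-51 + 65*121) = 25*(-51 + 7865) = 25*7814 = 195350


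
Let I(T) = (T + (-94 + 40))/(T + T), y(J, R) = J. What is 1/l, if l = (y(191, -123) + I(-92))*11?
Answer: 92/194095 ≈ 0.00047399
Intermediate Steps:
I(T) = (-54 + T)/(2*T) (I(T) = (T - 54)/((2*T)) = (-54 + T)*(1/(2*T)) = (-54 + T)/(2*T))
l = 194095/92 (l = (191 + (½)*(-54 - 92)/(-92))*11 = (191 + (½)*(-1/92)*(-146))*11 = (191 + 73/92)*11 = (17645/92)*11 = 194095/92 ≈ 2109.7)
1/l = 1/(194095/92) = 92/194095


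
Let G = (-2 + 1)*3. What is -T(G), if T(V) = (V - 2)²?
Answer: -25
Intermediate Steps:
G = -3 (G = -1*3 = -3)
T(V) = (-2 + V)²
-T(G) = -(-2 - 3)² = -1*(-5)² = -1*25 = -25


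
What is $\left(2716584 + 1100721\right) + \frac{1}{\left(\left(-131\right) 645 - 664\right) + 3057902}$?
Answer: $\frac{11347866717616}{2972743} \approx 3.8173 \cdot 10^{6}$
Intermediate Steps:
$\left(2716584 + 1100721\right) + \frac{1}{\left(\left(-131\right) 645 - 664\right) + 3057902} = 3817305 + \frac{1}{\left(-84495 - 664\right) + 3057902} = 3817305 + \frac{1}{-85159 + 3057902} = 3817305 + \frac{1}{2972743} = \frac{11347866717616}{2972743}$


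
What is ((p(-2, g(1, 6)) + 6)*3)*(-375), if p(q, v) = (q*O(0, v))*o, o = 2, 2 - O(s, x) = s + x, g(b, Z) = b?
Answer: -2250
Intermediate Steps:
O(s, x) = 2 - s - x (O(s, x) = 2 - (s + x) = 2 + (-s - x) = 2 - s - x)
p(q, v) = 2*q*(2 - v) (p(q, v) = (q*(2 - 1*0 - v))*2 = (q*(2 + 0 - v))*2 = (q*(2 - v))*2 = 2*q*(2 - v))
((p(-2, g(1, 6)) + 6)*3)*(-375) = ((2*(-2)*(2 - 1*1) + 6)*3)*(-375) = ((2*(-2)*(2 - 1) + 6)*3)*(-375) = ((2*(-2)*1 + 6)*3)*(-375) = ((-4 + 6)*3)*(-375) = (2*3)*(-375) = 6*(-375) = -2250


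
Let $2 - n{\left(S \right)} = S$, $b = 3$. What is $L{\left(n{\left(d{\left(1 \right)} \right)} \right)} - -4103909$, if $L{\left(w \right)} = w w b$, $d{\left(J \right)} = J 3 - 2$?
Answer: $4103912$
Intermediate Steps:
$d{\left(J \right)} = -2 + 3 J$ ($d{\left(J \right)} = 3 J - 2 = -2 + 3 J$)
$n{\left(S \right)} = 2 - S$
$L{\left(w \right)} = 3 w^{2}$ ($L{\left(w \right)} = w w 3 = w^{2} \cdot 3 = 3 w^{2}$)
$L{\left(n{\left(d{\left(1 \right)} \right)} \right)} - -4103909 = 3 \left(2 - \left(-2 + 3 \cdot 1\right)\right)^{2} - -4103909 = 3 \left(2 - \left(-2 + 3\right)\right)^{2} + 4103909 = 3 \left(2 - 1\right)^{2} + 4103909 = 3 \cdot 1^{2} + 4103909 = 3 \cdot 1 + 4103909 = 3 + 4103909 = 4103912$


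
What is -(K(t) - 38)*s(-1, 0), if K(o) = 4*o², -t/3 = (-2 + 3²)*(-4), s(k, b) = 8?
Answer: -225488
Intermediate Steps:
t = 84 (t = -3*(-2 + 3²)*(-4) = -3*(-2 + 9)*(-4) = -21*(-4) = -3*(-28) = 84)
-(K(t) - 38)*s(-1, 0) = -(4*84² - 38)*8 = -(4*7056 - 38)*8 = -(28224 - 38)*8 = -28186*8 = -1*225488 = -225488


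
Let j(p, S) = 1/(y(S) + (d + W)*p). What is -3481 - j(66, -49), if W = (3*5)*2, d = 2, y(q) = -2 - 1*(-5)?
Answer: -7362316/2115 ≈ -3481.0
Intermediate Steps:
y(q) = 3 (y(q) = -2 + 5 = 3)
W = 30 (W = 15*2 = 30)
j(p, S) = 1/(3 + 32*p) (j(p, S) = 1/(3 + (2 + 30)*p) = 1/(3 + 32*p))
-3481 - j(66, -49) = -3481 - 1/(3 + 32*66) = -3481 - 1/(3 + 2112) = -3481 - 1/2115 = -7362316/2115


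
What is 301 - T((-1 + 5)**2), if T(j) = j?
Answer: 285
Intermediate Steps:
301 - T((-1 + 5)**2) = 301 - (-1 + 5)**2 = 301 - 1*4**2 = 301 - 1*16 = 301 - 16 = 285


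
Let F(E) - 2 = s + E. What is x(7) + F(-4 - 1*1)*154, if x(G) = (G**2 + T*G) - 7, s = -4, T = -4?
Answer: -1064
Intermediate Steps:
F(E) = -2 + E (F(E) = 2 + (-4 + E) = -2 + E)
x(G) = -7 + G**2 - 4*G (x(G) = (G**2 - 4*G) - 7 = -7 + G**2 - 4*G)
x(7) + F(-4 - 1*1)*154 = (-7 + 7**2 - 4*7) + (-2 + (-4 - 1*1))*154 = (-7 + 49 - 28) + (-2 + (-4 - 1))*154 = 14 + (-2 - 5)*154 = 14 - 7*154 = 14 - 1078 = -1064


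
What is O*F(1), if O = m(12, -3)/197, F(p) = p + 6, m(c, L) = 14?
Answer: 98/197 ≈ 0.49746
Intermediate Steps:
F(p) = 6 + p
O = 14/197 ≈ 0.071066
O*F(1) = 14*(6 + 1)/197 = (14/197)*7 = 98/197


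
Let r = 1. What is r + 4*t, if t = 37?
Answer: 149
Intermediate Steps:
r + 4*t = 1 + 4*37 = 1 + 148 = 149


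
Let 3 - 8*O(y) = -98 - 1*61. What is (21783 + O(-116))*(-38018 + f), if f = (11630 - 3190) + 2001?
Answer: -2405072901/4 ≈ -6.0127e+8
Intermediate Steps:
O(y) = 81/4 (O(y) = 3/8 - (-98 - 1*61)/8 = 3/8 - (-98 - 61)/8 = 3/8 - ⅛*(-159) = 3/8 + 159/8 = 81/4)
f = 10441 (f = 8440 + 2001 = 10441)
(21783 + O(-116))*(-38018 + f) = (21783 + 81/4)*(-38018 + 10441) = (87213/4)*(-27577) = -2405072901/4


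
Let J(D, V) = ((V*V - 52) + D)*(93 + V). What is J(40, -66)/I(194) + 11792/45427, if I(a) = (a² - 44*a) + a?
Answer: 2836738412/665369269 ≈ 4.2634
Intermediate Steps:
I(a) = a² - 43*a
J(D, V) = (93 + V)*(-52 + D + V²) (J(D, V) = ((V² - 52) + D)*(93 + V) = ((-52 + V²) + D)*(93 + V) = (-52 + D + V²)*(93 + V) = (93 + V)*(-52 + D + V²))
J(40, -66)/I(194) + 11792/45427 = (-4836 + (-66)³ - 52*(-66) + 93*40 + 93*(-66)² + 40*(-66))/((194*(-43 + 194))) + 11792/45427 = (-4836 - 287496 + 3432 + 3720 + 93*4356 - 2640)/((194*151)) + 11792*(1/45427) = (-4836 - 287496 + 3432 + 3720 + 405108 - 2640)/29294 + 11792/45427 = 117288*(1/29294) + 11792/45427 = 58644/14647 + 11792/45427 = 2836738412/665369269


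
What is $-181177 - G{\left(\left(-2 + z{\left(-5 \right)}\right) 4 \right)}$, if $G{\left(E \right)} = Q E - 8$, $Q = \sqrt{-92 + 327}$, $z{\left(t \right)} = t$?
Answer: $-181169 + 28 \sqrt{235} \approx -1.8074 \cdot 10^{5}$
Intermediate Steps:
$Q = \sqrt{235} \approx 15.33$
$G{\left(E \right)} = -8 + E \sqrt{235}$ ($G{\left(E \right)} = \sqrt{235} E - 8 = E \sqrt{235} - 8 = -8 + E \sqrt{235}$)
$-181177 - G{\left(\left(-2 + z{\left(-5 \right)}\right) 4 \right)} = -181177 - \left(-8 + \left(-2 - 5\right) 4 \sqrt{235}\right) = -181177 - \left(-8 + \left(-7\right) 4 \sqrt{235}\right) = -181177 - \left(-8 - 28 \sqrt{235}\right) = -181177 + \left(8 + 28 \sqrt{235}\right) = -181169 + 28 \sqrt{235}$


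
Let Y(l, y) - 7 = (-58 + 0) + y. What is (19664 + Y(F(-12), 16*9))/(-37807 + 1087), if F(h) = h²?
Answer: -19757/36720 ≈ -0.53804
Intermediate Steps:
Y(l, y) = -51 + y (Y(l, y) = 7 + ((-58 + 0) + y) = 7 + (-58 + y) = -51 + y)
(19664 + Y(F(-12), 16*9))/(-37807 + 1087) = (19664 + (-51 + 16*9))/(-37807 + 1087) = (19664 + (-51 + 144))/(-36720) = (19664 + 93)*(-1/36720) = 19757*(-1/36720) = -19757/36720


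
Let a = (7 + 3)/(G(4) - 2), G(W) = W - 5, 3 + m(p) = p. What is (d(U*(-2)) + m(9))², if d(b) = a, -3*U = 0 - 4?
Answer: 64/9 ≈ 7.1111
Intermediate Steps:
m(p) = -3 + p
U = 4/3 (U = -(0 - 4)/3 = -⅓*(-4) = 4/3 ≈ 1.3333)
G(W) = -5 + W
a = -10/3 (a = (7 + 3)/((-5 + 4) - 2) = 10/(-1 - 2) = 10/(-3) = 10*(-⅓) = -10/3 ≈ -3.3333)
d(b) = -10/3
(d(U*(-2)) + m(9))² = (-10/3 + (-3 + 9))² = (-10/3 + 6)² = (8/3)² = 64/9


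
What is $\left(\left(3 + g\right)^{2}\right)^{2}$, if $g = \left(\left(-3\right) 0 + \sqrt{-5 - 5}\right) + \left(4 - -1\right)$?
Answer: $\left(8 + i \sqrt{10}\right)^{4} \approx 356.0 + 5464.4 i$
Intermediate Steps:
$g = 5 + i \sqrt{10}$ ($g = \left(0 + \sqrt{-10}\right) + \left(4 + 1\right) = \left(0 + i \sqrt{10}\right) + 5 = i \sqrt{10} + 5 = 5 + i \sqrt{10} \approx 5.0 + 3.1623 i$)
$\left(\left(3 + g\right)^{2}\right)^{2} = \left(\left(3 + \left(5 + i \sqrt{10}\right)\right)^{2}\right)^{2} = \left(\left(8 + i \sqrt{10}\right)^{2}\right)^{2} = \left(8 + i \sqrt{10}\right)^{4}$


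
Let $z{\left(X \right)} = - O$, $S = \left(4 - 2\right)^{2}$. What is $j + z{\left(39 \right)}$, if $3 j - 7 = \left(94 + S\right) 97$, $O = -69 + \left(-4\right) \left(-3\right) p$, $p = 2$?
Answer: $3216$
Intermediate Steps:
$O = -45$ ($O = -69 + \left(-4\right) \left(-3\right) 2 = -69 + 12 \cdot 2 = -69 + 24 = -45$)
$S = 4$ ($S = 2^{2} = 4$)
$j = 3171$ ($j = \frac{7}{3} + \frac{\left(94 + 4\right) 97}{3} = \frac{7}{3} + \frac{98 \cdot 97}{3} = \frac{7}{3} + \frac{1}{3} \cdot 9506 = \frac{7}{3} + \frac{9506}{3} = 3171$)
$z{\left(X \right)} = 45$ ($z{\left(X \right)} = \left(-1\right) \left(-45\right) = 45$)
$j + z{\left(39 \right)} = 3171 + 45 = 3216$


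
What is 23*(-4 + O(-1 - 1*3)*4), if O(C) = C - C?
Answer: -92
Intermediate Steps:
O(C) = 0
23*(-4 + O(-1 - 1*3)*4) = 23*(-4 + 0*4) = 23*(-4 + 0) = 23*(-4) = -92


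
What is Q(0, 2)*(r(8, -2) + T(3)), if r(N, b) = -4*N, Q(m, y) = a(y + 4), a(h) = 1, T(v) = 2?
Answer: -30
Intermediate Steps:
Q(m, y) = 1
Q(0, 2)*(r(8, -2) + T(3)) = 1*(-4*8 + 2) = 1*(-32 + 2) = 1*(-30) = -30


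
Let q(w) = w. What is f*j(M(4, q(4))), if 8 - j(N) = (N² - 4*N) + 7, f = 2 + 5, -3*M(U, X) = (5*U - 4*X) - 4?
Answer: 7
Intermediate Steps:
M(U, X) = 4/3 - 5*U/3 + 4*X/3 (M(U, X) = -((5*U - 4*X) - 4)/3 = -((-4*X + 5*U) - 4)/3 = -(-4 - 4*X + 5*U)/3 = 4/3 - 5*U/3 + 4*X/3)
f = 7
j(N) = 1 - N² + 4*N (j(N) = 8 - ((N² - 4*N) + 7) = 8 - (7 + N² - 4*N) = 8 + (-7 - N² + 4*N) = 1 - N² + 4*N)
f*j(M(4, q(4))) = 7*(1 - (4/3 - 5/3*4 + (4/3)*4)² + 4*(4/3 - 5/3*4 + (4/3)*4)) = 7*(1 - (4/3 - 20/3 + 16/3)² + 4*(4/3 - 20/3 + 16/3)) = 7*(1 - 1*0² + 4*0) = 7*(1 - 1*0 + 0) = 7*(1 + 0 + 0) = 7*1 = 7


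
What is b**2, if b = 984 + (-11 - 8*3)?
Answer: 900601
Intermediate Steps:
b = 949 (b = 984 + (-11 - 24) = 984 - 35 = 949)
b**2 = 949**2 = 900601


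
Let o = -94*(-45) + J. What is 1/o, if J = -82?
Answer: 1/4148 ≈ 0.00024108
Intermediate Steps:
o = 4148 (o = -94*(-45) - 82 = 4230 - 82 = 4148)
1/o = 1/4148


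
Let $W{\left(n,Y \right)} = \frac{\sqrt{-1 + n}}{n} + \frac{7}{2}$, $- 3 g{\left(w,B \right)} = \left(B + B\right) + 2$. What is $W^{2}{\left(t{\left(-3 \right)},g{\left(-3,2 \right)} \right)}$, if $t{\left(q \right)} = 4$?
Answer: $\frac{\left(14 + \sqrt{3}\right)^{2}}{16} \approx 15.469$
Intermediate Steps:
$g{\left(w,B \right)} = - \frac{2}{3} - \frac{2 B}{3}$ ($g{\left(w,B \right)} = - \frac{\left(B + B\right) + 2}{3} = - \frac{2 B + 2}{3} = - \frac{2 + 2 B}{3} = - \frac{2}{3} - \frac{2 B}{3}$)
$W{\left(n,Y \right)} = \frac{7}{2} + \frac{\sqrt{-1 + n}}{n}$ ($W{\left(n,Y \right)} = \frac{\sqrt{-1 + n}}{n} + 7 \cdot \frac{1}{2} = \frac{\sqrt{-1 + n}}{n} + \frac{7}{2} = \frac{7}{2} + \frac{\sqrt{-1 + n}}{n}$)
$W^{2}{\left(t{\left(-3 \right)},g{\left(-3,2 \right)} \right)} = \left(\frac{7}{2} + \frac{\sqrt{-1 + 4}}{4}\right)^{2} = \left(\frac{7}{2} + \frac{\sqrt{3}}{4}\right)^{2}$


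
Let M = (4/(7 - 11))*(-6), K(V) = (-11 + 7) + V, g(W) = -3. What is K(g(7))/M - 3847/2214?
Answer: -3215/1107 ≈ -2.9042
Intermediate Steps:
K(V) = -4 + V
M = 6 (M = (4/(-4))*(-6) = (4*(-1/4))*(-6) = -1*(-6) = 6)
K(g(7))/M - 3847/2214 = (-4 - 3)/6 - 3847/2214 = -7*1/6 - 3847*1/2214 = -7/6 - 3847/2214 = -3215/1107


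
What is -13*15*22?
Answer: -4290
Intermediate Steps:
-13*15*22 = -195*22 = -4290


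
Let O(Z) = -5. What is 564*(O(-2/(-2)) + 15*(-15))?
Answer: -129720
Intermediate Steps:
564*(O(-2/(-2)) + 15*(-15)) = 564*(-5 + 15*(-15)) = 564*(-5 - 225) = 564*(-230) = -129720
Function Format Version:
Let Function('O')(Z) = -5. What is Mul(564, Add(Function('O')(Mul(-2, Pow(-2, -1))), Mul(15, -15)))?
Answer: -129720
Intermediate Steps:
Mul(564, Add(Function('O')(Mul(-2, Pow(-2, -1))), Mul(15, -15))) = Mul(564, Add(-5, Mul(15, -15))) = Mul(564, Add(-5, -225)) = Mul(564, -230) = -129720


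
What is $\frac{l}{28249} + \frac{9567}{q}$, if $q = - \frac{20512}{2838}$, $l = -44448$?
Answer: $- \frac{383952220365}{289721744} \approx -1325.2$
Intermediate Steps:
$q = - \frac{10256}{1419}$ ($q = \left(-20512\right) \frac{1}{2838} = - \frac{10256}{1419} \approx -7.2276$)
$\frac{l}{28249} + \frac{9567}{q} = - \frac{44448}{28249} + \frac{9567}{- \frac{10256}{1419}} = \left(-44448\right) \frac{1}{28249} + 9567 \left(- \frac{1419}{10256}\right) = - \frac{44448}{28249} - \frac{13575573}{10256} = - \frac{383952220365}{289721744}$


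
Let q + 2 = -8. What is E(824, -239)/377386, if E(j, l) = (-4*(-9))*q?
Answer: -180/188693 ≈ -0.00095393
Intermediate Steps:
q = -10 (q = -2 - 8 = -10)
E(j, l) = -360 (E(j, l) = -4*(-9)*(-10) = 36*(-10) = -360)
E(824, -239)/377386 = -360/377386 = -360*1/377386 = -180/188693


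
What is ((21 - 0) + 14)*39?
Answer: 1365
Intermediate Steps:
((21 - 0) + 14)*39 = ((21 - 1*0) + 14)*39 = ((21 + 0) + 14)*39 = (21 + 14)*39 = 35*39 = 1365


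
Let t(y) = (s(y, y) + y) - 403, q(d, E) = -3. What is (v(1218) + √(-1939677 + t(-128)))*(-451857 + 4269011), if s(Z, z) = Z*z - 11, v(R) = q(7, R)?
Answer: -11451462 + 3817154*I*√1923835 ≈ -1.1451e+7 + 5.2945e+9*I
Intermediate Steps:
v(R) = -3
s(Z, z) = -11 + Z*z
t(y) = -414 + y + y² (t(y) = ((-11 + y*y) + y) - 403 = ((-11 + y²) + y) - 403 = (-11 + y + y²) - 403 = -414 + y + y²)
(v(1218) + √(-1939677 + t(-128)))*(-451857 + 4269011) = (-3 + √(-1939677 + (-414 - 128 + (-128)²)))*(-451857 + 4269011) = (-3 + √(-1939677 + (-414 - 128 + 16384)))*3817154 = (-3 + √(-1939677 + 15842))*3817154 = (-3 + √(-1923835))*3817154 = (-3 + I*√1923835)*3817154 = -11451462 + 3817154*I*√1923835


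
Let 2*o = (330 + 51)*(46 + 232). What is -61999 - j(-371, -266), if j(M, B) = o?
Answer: -114958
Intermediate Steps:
o = 52959 (o = ((330 + 51)*(46 + 232))/2 = (381*278)/2 = (½)*105918 = 52959)
j(M, B) = 52959
-61999 - j(-371, -266) = -61999 - 1*52959 = -61999 - 52959 = -114958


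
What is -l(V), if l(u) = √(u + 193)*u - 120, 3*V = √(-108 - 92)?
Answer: 120 - 10*I*√6*√(579 + 10*I*√2)/9 ≈ 120.8 - 65.495*I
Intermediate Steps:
V = 10*I*√2/3 (V = √(-108 - 92)/3 = √(-200)/3 = (10*I*√2)/3 = 10*I*√2/3 ≈ 4.714*I)
l(u) = -120 + u*√(193 + u) (l(u) = √(193 + u)*u - 120 = u*√(193 + u) - 120 = -120 + u*√(193 + u))
-l(V) = -(-120 + (10*I*√2/3)*√(193 + 10*I*√2/3)) = -(-120 + 10*I*√2*√(193 + 10*I*√2/3)/3) = 120 - 10*I*√2*√(193 + 10*I*√2/3)/3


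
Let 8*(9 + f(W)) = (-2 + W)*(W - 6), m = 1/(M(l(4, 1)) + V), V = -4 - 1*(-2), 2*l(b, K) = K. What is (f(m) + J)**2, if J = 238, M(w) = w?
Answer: 4330561/81 ≈ 53464.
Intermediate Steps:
l(b, K) = K/2
V = -2 (V = -4 + 2 = -2)
m = -2/3 (m = 1/((1/2)*1 - 2) = 1/(1/2 - 2) = 1/(-3/2) = -2/3 ≈ -0.66667)
f(W) = -9 + (-6 + W)*(-2 + W)/8 (f(W) = -9 + ((-2 + W)*(W - 6))/8 = -9 + ((-2 + W)*(-6 + W))/8 = -9 + ((-6 + W)*(-2 + W))/8 = -9 + (-6 + W)*(-2 + W)/8)
(f(m) + J)**2 = ((-15/2 - 1*(-2/3) + (-2/3)**2/8) + 238)**2 = ((-15/2 + 2/3 + (1/8)*(4/9)) + 238)**2 = ((-15/2 + 2/3 + 1/18) + 238)**2 = (-61/9 + 238)**2 = (2081/9)**2 = 4330561/81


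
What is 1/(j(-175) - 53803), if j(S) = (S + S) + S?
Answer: -1/54328 ≈ -1.8407e-5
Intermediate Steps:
j(S) = 3*S (j(S) = 2*S + S = 3*S)
1/(j(-175) - 53803) = 1/(3*(-175) - 53803) = 1/(-525 - 53803) = 1/(-54328) = -1/54328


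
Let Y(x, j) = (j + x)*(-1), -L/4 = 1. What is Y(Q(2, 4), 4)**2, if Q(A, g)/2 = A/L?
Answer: 9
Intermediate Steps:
L = -4 (L = -4*1 = -4)
Q(A, g) = -A/2 (Q(A, g) = 2*(A/(-4)) = 2*(A*(-1/4)) = 2*(-A/4) = -A/2)
Y(x, j) = -j - x
Y(Q(2, 4), 4)**2 = (-1*4 - (-1)*2/2)**2 = (-4 - 1*(-1))**2 = (-4 + 1)**2 = (-3)**2 = 9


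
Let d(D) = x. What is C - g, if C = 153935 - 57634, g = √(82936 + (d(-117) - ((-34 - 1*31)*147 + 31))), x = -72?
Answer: 96301 - 2*√23097 ≈ 95997.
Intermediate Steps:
d(D) = -72
g = 2*√23097 (g = √(82936 + (-72 - ((-34 - 1*31)*147 + 31))) = √(82936 + (-72 - ((-34 - 31)*147 + 31))) = √(82936 + (-72 - (-65*147 + 31))) = √(82936 + (-72 - (-9555 + 31))) = √(82936 + (-72 - 1*(-9524))) = √(82936 + (-72 + 9524)) = √(82936 + 9452) = √92388 = 2*√23097 ≈ 303.95)
C = 96301
C - g = 96301 - 2*√23097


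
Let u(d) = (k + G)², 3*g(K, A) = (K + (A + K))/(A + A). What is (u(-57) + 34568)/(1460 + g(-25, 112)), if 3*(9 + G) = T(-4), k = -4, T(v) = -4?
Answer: 35051632/1471773 ≈ 23.816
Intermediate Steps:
g(K, A) = (A + 2*K)/(6*A) (g(K, A) = ((K + (A + K))/(A + A))/3 = ((A + 2*K)/((2*A)))/3 = ((A + 2*K)*(1/(2*A)))/3 = ((A + 2*K)/(2*A))/3 = (A + 2*K)/(6*A))
G = -31/3 (G = -9 + (⅓)*(-4) = -9 - 4/3 = -31/3 ≈ -10.333)
u(d) = 1849/9 (u(d) = (-4 - 31/3)² = (-43/3)² = 1849/9)
(u(-57) + 34568)/(1460 + g(-25, 112)) = (1849/9 + 34568)/(1460 + (⅙)*(112 + 2*(-25))/112) = 312961/(9*(1460 + (⅙)*(1/112)*(112 - 50))) = 312961/(9*(1460 + (⅙)*(1/112)*62)) = 312961/(9*(1460 + 31/336)) = 312961/(9*(490591/336)) = (312961/9)*(336/490591) = 35051632/1471773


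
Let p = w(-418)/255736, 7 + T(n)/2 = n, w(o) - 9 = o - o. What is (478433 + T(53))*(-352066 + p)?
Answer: -43084453245073675/255736 ≈ -1.6847e+11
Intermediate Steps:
w(o) = 9 (w(o) = 9 + (o - o) = 9 + 0 = 9)
T(n) = -14 + 2*n
p = 9/255736 ≈ 3.5193e-5
(478433 + T(53))*(-352066 + p) = (478433 + (-14 + 2*53))*(-352066 + 9/255736) = (478433 + (-14 + 106))*(-90035950567/255736) = (478433 + 92)*(-90035950567/255736) = 478525*(-90035950567/255736) = -43084453245073675/255736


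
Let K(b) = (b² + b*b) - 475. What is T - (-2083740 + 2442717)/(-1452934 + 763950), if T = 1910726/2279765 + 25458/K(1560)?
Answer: 2085936092957621621/1528854024278502200 ≈ 1.3644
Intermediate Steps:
K(b) = -475 + 2*b² (K(b) = (b² + b²) - 475 = 2*b² - 475 = -475 + 2*b²)
T = 1871403249944/2218997863925 (T = 1910726/2279765 + 25458/(-475 + 2*1560²) = 1910726*(1/2279765) + 25458/(-475 + 2*2433600) = 1910726/2279765 + 25458/(-475 + 4867200) = 1910726/2279765 + 25458/4866725 = 1871403249944/2218997863925 ≈ 0.84336)
T - (-2083740 + 2442717)/(-1452934 + 763950) = 1871403249944/2218997863925 - (-2083740 + 2442717)/(-1452934 + 763950) = 1871403249944/2218997863925 - 358977/(-688984) = 1871403249944/2218997863925 - 358977*(-1)/688984 = 1871403249944/2218997863925 - 1*(-358977/688984) = 1871403249944/2218997863925 + 358977/688984 = 2085936092957621621/1528854024278502200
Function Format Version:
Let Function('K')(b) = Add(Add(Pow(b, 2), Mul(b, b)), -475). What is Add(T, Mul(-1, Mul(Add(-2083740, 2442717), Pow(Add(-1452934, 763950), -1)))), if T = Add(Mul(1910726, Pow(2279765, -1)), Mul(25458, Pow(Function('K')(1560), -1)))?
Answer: Rational(2085936092957621621, 1528854024278502200) ≈ 1.3644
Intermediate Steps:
Function('K')(b) = Add(-475, Mul(2, Pow(b, 2))) (Function('K')(b) = Add(Add(Pow(b, 2), Pow(b, 2)), -475) = Add(Mul(2, Pow(b, 2)), -475) = Add(-475, Mul(2, Pow(b, 2))))
T = Rational(1871403249944, 2218997863925) (T = Add(Mul(1910726, Pow(2279765, -1)), Mul(25458, Pow(Add(-475, Mul(2, Pow(1560, 2))), -1))) = Add(Mul(1910726, Rational(1, 2279765)), Mul(25458, Pow(Add(-475, Mul(2, 2433600)), -1))) = Add(Rational(1910726, 2279765), Mul(25458, Pow(Add(-475, 4867200), -1))) = Add(Rational(1910726, 2279765), Mul(25458, Pow(4866725, -1))) = Add(Rational(1910726, 2279765), Mul(25458, Rational(1, 4866725))) = Add(Rational(1910726, 2279765), Rational(25458, 4866725)) = Rational(1871403249944, 2218997863925) ≈ 0.84336)
Add(T, Mul(-1, Mul(Add(-2083740, 2442717), Pow(Add(-1452934, 763950), -1)))) = Add(Rational(1871403249944, 2218997863925), Mul(-1, Mul(Add(-2083740, 2442717), Pow(Add(-1452934, 763950), -1)))) = Add(Rational(1871403249944, 2218997863925), Mul(-1, Mul(358977, Pow(-688984, -1)))) = Add(Rational(1871403249944, 2218997863925), Mul(-1, Mul(358977, Rational(-1, 688984)))) = Add(Rational(1871403249944, 2218997863925), Mul(-1, Rational(-358977, 688984))) = Add(Rational(1871403249944, 2218997863925), Rational(358977, 688984)) = Rational(2085936092957621621, 1528854024278502200)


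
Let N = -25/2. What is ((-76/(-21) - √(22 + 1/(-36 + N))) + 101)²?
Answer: 469140685/42777 - 8788*√51701/2037 ≈ 9986.2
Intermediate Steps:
N = -25/2 (N = -25*½ = -25/2 ≈ -12.500)
((-76/(-21) - √(22 + 1/(-36 + N))) + 101)² = ((-76/(-21) - √(22 + 1/(-36 - 25/2))) + 101)² = ((-76*(-1/21) - √(22 + 1/(-97/2))) + 101)² = ((76/21 - √(22 - 2/97)) + 101)² = ((76/21 - √(2132/97)) + 101)² = ((76/21 - 2*√51701/97) + 101)² = (2197/21 - 2*√51701/97)²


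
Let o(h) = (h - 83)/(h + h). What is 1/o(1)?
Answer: -1/41 ≈ -0.024390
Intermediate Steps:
o(h) = (-83 + h)/(2*h) (o(h) = (-83 + h)/((2*h)) = (-83 + h)*(1/(2*h)) = (-83 + h)/(2*h))
1/o(1) = 1/((1/2)*(-83 + 1)/1) = 1/((1/2)*1*(-82)) = 1/(-41) = -1/41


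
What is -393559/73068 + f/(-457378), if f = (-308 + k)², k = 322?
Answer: -90009774815/16709847852 ≈ -5.3866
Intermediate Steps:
f = 196 (f = (-308 + 322)² = 14² = 196)
-393559/73068 + f/(-457378) = -393559/73068 + 196/(-457378) = -393559*1/73068 + 196*(-1/457378) = -393559/73068 - 98/228689 = -90009774815/16709847852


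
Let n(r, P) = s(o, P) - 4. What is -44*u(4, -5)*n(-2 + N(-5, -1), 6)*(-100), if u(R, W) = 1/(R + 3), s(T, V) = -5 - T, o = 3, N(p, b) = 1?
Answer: -52800/7 ≈ -7542.9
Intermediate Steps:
u(R, W) = 1/(3 + R)
n(r, P) = -12 (n(r, P) = (-5 - 1*3) - 4 = (-5 - 3) - 4 = -8 - 4 = -12)
-44*u(4, -5)*n(-2 + N(-5, -1), 6)*(-100) = -44*(-12)/(3 + 4)*(-100) = -44*(-12)/7*(-100) = -44*(-12/7)*(-100) = (528/7)*(-100) = -52800/7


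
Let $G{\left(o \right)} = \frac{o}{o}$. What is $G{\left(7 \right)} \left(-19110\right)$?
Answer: $-19110$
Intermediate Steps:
$G{\left(o \right)} = 1$
$G{\left(7 \right)} \left(-19110\right) = 1 \left(-19110\right) = -19110$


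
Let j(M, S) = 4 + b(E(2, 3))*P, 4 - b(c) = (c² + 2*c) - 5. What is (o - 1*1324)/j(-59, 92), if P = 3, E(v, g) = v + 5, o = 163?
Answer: 1161/158 ≈ 7.3481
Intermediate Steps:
E(v, g) = 5 + v
b(c) = 9 - c² - 2*c (b(c) = 4 - ((c² + 2*c) - 5) = 4 - (-5 + c² + 2*c) = 4 + (5 - c² - 2*c) = 9 - c² - 2*c)
j(M, S) = -158 (j(M, S) = 4 + (9 - (5 + 2)² - 2*(5 + 2))*3 = 4 + (9 - 1*7² - 2*7)*3 = 4 + (9 - 1*49 - 14)*3 = 4 + (9 - 49 - 14)*3 = 4 - 54*3 = 4 - 162 = -158)
(o - 1*1324)/j(-59, 92) = (163 - 1*1324)/(-158) = (163 - 1324)*(-1/158) = -1161*(-1/158) = 1161/158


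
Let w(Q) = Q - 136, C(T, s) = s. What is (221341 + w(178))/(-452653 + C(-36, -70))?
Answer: -221383/452723 ≈ -0.48900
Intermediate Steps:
w(Q) = -136 + Q
(221341 + w(178))/(-452653 + C(-36, -70)) = (221341 + (-136 + 178))/(-452653 - 70) = (221341 + 42)/(-452723) = 221383*(-1/452723) = -221383/452723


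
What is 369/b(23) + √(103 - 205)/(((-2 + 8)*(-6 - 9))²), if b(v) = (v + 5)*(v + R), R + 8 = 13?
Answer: 369/784 + I*√102/8100 ≈ 0.47066 + 0.0012469*I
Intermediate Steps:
R = 5 (R = -8 + 13 = 5)
b(v) = (5 + v)² (b(v) = (v + 5)*(v + 5) = (5 + v)*(5 + v) = (5 + v)²)
369/b(23) + √(103 - 205)/(((-2 + 8)*(-6 - 9))²) = 369/(25 + 23² + 10*23) + √(103 - 205)/(((-2 + 8)*(-6 - 9))²) = 369/(25 + 529 + 230) + √(-102)/((6*(-15))²) = 369/784 + (I*√102)/((-90)²) = 369*(1/784) + (I*√102)/8100 = 369/784 + (I*√102)*(1/8100) = 369/784 + I*√102/8100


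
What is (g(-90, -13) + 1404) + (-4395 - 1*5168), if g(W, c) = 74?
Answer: -8085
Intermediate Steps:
(g(-90, -13) + 1404) + (-4395 - 1*5168) = (74 + 1404) + (-4395 - 1*5168) = 1478 + (-4395 - 5168) = 1478 - 9563 = -8085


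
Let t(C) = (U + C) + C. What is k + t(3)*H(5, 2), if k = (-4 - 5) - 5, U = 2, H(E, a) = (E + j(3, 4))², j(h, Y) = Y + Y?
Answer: 1338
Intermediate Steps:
j(h, Y) = 2*Y
H(E, a) = (8 + E)² (H(E, a) = (E + 2*4)² = (E + 8)² = (8 + E)²)
t(C) = 2 + 2*C (t(C) = (2 + C) + C = 2 + 2*C)
k = -14 (k = -9 - 5 = -14)
k + t(3)*H(5, 2) = -14 + (2 + 2*3)*(8 + 5)² = -14 + (2 + 6)*13² = -14 + 8*169 = -14 + 1352 = 1338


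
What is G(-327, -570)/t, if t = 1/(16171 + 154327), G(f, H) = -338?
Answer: -57628324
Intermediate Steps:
t = 1/170498 ≈ 5.8652e-6
G(-327, -570)/t = -338/1/170498 = -338*170498 = -57628324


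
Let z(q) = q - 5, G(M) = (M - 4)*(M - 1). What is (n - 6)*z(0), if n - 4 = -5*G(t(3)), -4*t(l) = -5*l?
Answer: -115/16 ≈ -7.1875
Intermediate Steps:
t(l) = 5*l/4 (t(l) = -(-5)*l/4 = 5*l/4)
G(M) = (-1 + M)*(-4 + M) (G(M) = (-4 + M)*(-1 + M) = (-1 + M)*(-4 + M))
z(q) = -5 + q
n = 119/16 (n = 4 - 5*(4 + ((5/4)*3)**2 - 25*3/4) = 4 - 5*(4 + (15/4)**2 - 5*15/4) = 4 - 5*(4 + 225/16 - 75/4) = 4 - 5*(-11/16) = 4 + 55/16 = 119/16 ≈ 7.4375)
(n - 6)*z(0) = (119/16 - 6)*(-5 + 0) = (23/16)*(-5) = -115/16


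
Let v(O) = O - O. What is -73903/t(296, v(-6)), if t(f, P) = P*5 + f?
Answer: -73903/296 ≈ -249.67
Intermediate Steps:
v(O) = 0
t(f, P) = f + 5*P (t(f, P) = 5*P + f = f + 5*P)
-73903/t(296, v(-6)) = -73903/(296 + 5*0) = -73903/(296 + 0) = -73903/296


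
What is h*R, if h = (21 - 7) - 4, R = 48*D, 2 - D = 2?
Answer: 0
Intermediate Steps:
D = 0 (D = 2 - 1*2 = 2 - 2 = 0)
R = 0 (R = 48*0 = 0)
h = 10 (h = 14 - 4 = 10)
h*R = 10*0 = 0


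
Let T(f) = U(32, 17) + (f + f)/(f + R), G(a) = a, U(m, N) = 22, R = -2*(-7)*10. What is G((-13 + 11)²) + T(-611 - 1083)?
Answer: 3128/111 ≈ 28.180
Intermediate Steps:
R = 140 (R = 14*10 = 140)
T(f) = 22 + 2*f/(140 + f) (T(f) = 22 + (f + f)/(f + 140) = 22 + (2*f)/(140 + f) = 22 + 2*f/(140 + f))
G((-13 + 11)²) + T(-611 - 1083) = (-13 + 11)² + 8*(385 + 3*(-611 - 1083))/(140 + (-611 - 1083)) = (-2)² + 8*(385 + 3*(-1694))/(140 - 1694) = 4 + 8*(385 - 5082)/(-1554) = 4 + 8*(-1/1554)*(-4697) = 4 + 2684/111 = 3128/111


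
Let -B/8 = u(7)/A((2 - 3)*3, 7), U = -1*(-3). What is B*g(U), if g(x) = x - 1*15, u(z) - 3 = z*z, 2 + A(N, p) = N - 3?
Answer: -624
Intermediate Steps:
A(N, p) = -5 + N (A(N, p) = -2 + (N - 3) = -2 + (-3 + N) = -5 + N)
u(z) = 3 + z² (u(z) = 3 + z*z = 3 + z²)
U = 3
g(x) = -15 + x (g(x) = x - 15 = -15 + x)
B = 52 (B = -8*(3 + 7²)/(-5 + (2 - 3)*3) = -8*(3 + 49)/(-5 - 1*3) = -416/(-5 - 3) = -416/(-8) = -416*(-1)/8 = -8*(-13/2) = 52)
B*g(U) = 52*(-15 + 3) = 52*(-12) = -624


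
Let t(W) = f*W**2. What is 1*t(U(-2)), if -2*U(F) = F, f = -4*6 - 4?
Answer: -28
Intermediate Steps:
f = -28 (f = -24 - 4 = -28)
U(F) = -F/2
t(W) = -28*W**2
1*t(U(-2)) = 1*(-28*(-1/2*(-2))**2) = 1*(-28*1**2) = 1*(-28*1) = 1*(-28) = -28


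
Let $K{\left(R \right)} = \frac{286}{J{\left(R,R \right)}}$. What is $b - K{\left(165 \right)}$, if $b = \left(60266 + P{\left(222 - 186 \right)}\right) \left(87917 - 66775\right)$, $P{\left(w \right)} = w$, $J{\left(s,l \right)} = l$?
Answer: $\frac{19123573234}{15} \approx 1.2749 \cdot 10^{9}$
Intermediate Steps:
$b = 1274904884$ ($b = \left(60266 + \left(222 - 186\right)\right) \left(87917 - 66775\right) = \left(60266 + 36\right) 21142 = 60302 \cdot 21142 = 1274904884$)
$K{\left(R \right)} = \frac{286}{R}$
$b - K{\left(165 \right)} = 1274904884 - \frac{286}{165} = 1274904884 - 286 \cdot \frac{1}{165} = 1274904884 - \frac{26}{15} = \frac{19123573234}{15}$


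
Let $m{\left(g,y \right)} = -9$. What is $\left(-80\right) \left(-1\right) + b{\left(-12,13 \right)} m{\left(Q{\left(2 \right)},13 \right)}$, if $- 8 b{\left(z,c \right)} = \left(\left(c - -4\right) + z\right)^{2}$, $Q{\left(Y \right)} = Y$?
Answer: $\frac{865}{8} \approx 108.13$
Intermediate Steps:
$b{\left(z,c \right)} = - \frac{\left(4 + c + z\right)^{2}}{8}$ ($b{\left(z,c \right)} = - \frac{\left(\left(c - -4\right) + z\right)^{2}}{8} = - \frac{\left(\left(c + 4\right) + z\right)^{2}}{8} = - \frac{\left(\left(4 + c\right) + z\right)^{2}}{8} = - \frac{\left(4 + c + z\right)^{2}}{8}$)
$\left(-80\right) \left(-1\right) + b{\left(-12,13 \right)} m{\left(Q{\left(2 \right)},13 \right)} = \left(-80\right) \left(-1\right) + - \frac{\left(4 + 13 - 12\right)^{2}}{8} \left(-9\right) = 80 + - \frac{5^{2}}{8} \left(-9\right) = 80 + \left(- \frac{1}{8}\right) 25 \left(-9\right) = 80 - - \frac{225}{8} = 80 + \frac{225}{8} = \frac{865}{8}$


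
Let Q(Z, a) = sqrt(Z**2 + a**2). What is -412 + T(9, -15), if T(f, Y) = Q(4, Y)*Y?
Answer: -412 - 15*sqrt(241) ≈ -644.86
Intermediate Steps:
T(f, Y) = Y*sqrt(16 + Y**2) (T(f, Y) = sqrt(4**2 + Y**2)*Y = sqrt(16 + Y**2)*Y = Y*sqrt(16 + Y**2))
-412 + T(9, -15) = -412 - 15*sqrt(16 + (-15)**2) = -412 - 15*sqrt(16 + 225) = -412 - 15*sqrt(241)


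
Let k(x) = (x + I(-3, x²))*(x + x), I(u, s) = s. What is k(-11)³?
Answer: -14172488000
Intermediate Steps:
k(x) = 2*x*(x + x²) (k(x) = (x + x²)*(x + x) = (x + x²)*(2*x) = 2*x*(x + x²))
k(-11)³ = (2*(-11)²*(1 - 11))³ = (2*121*(-10))³ = (-2420)³ = -14172488000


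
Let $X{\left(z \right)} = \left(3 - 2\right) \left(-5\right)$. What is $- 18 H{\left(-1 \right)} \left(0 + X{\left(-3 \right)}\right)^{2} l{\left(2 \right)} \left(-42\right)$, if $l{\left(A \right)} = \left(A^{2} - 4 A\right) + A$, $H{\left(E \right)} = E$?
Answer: $37800$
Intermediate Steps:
$X{\left(z \right)} = -5$ ($X{\left(z \right)} = 1 \left(-5\right) = -5$)
$l{\left(A \right)} = A^{2} - 3 A$
$- 18 H{\left(-1 \right)} \left(0 + X{\left(-3 \right)}\right)^{2} l{\left(2 \right)} \left(-42\right) = - 18 - \left(0 - 5\right)^{2} \cdot 2 \left(-3 + 2\right) \left(-42\right) = - 18 - \left(-5\right)^{2} \cdot 2 \left(-1\right) \left(-42\right) = - 18 \left(-1\right) 25 \left(-2\right) \left(-42\right) = - 18 \left(\left(-25\right) \left(-2\right)\right) \left(-42\right) = \left(-18\right) 50 \left(-42\right) = \left(-900\right) \left(-42\right) = 37800$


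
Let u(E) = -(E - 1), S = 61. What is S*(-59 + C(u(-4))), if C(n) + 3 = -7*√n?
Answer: -3782 - 427*√5 ≈ -4736.8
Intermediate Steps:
u(E) = 1 - E (u(E) = -(-1 + E) = 1 - E)
C(n) = -3 - 7*√n
S*(-59 + C(u(-4))) = 61*(-59 + (-3 - 7*√(1 - 1*(-4)))) = 61*(-59 + (-3 - 7*√(1 + 4))) = 61*(-59 + (-3 - 7*√5)) = 61*(-62 - 7*√5) = -3782 - 427*√5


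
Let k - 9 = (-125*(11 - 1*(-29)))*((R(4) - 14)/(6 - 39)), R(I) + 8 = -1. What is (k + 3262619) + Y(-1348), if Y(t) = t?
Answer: 107507240/33 ≈ 3.2578e+6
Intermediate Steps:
R(I) = -9 (R(I) = -8 - 1 = -9)
k = -114703/33 (k = 9 + (-125*(11 - 1*(-29)))*((-9 - 14)/(6 - 39)) = 9 + (-125*(11 + 29))*(-23/(-33)) = 9 + (-125*40)*(-23*(-1/33)) = 9 - 5000*23/33 = 9 - 115000/33 = -114703/33 ≈ -3475.8)
(k + 3262619) + Y(-1348) = (-114703/33 + 3262619) - 1348 = 107551724/33 - 1348 = 107507240/33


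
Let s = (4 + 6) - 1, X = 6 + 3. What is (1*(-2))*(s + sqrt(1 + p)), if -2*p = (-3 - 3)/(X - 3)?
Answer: -18 - sqrt(6) ≈ -20.449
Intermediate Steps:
X = 9
s = 9 (s = 10 - 1 = 9)
p = 1/2 (p = -(-3 - 3)/(2*(9 - 3)) = -(-3)/6 = -1/2*(-1) = 1/2 ≈ 0.50000)
(1*(-2))*(s + sqrt(1 + p)) = (1*(-2))*(9 + sqrt(1 + 1/2)) = -2*(9 + sqrt(3/2)) = -2*(9 + sqrt(6)/2) = -18 - sqrt(6)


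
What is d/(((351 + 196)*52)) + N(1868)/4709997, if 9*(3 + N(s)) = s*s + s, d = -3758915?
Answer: -53080333272545/401913464004 ≈ -132.07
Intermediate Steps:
N(s) = -3 + s/9 + s**2/9 (N(s) = -3 + (s*s + s)/9 = -3 + (s**2 + s)/9 = -3 + (s + s**2)/9 = -3 + (s/9 + s**2/9) = -3 + s/9 + s**2/9)
d/(((351 + 196)*52)) + N(1868)/4709997 = -3758915*1/(52*(351 + 196)) + (-3 + (1/9)*1868 + (1/9)*1868**2)/4709997 = -3758915/(547*52) + (-3 + 1868/9 + (1/9)*3489424)*(1/4709997) = -3758915/28444 + (-3 + 1868/9 + 3489424/9)*(1/4709997) = -3758915*1/28444 + (1163755/3)*(1/4709997) = -3758915/28444 + 1163755/14129991 = -53080333272545/401913464004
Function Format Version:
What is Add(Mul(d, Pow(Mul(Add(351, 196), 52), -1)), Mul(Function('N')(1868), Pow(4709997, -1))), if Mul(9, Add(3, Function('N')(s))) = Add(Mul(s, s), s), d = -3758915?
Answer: Rational(-53080333272545, 401913464004) ≈ -132.07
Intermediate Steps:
Function('N')(s) = Add(-3, Mul(Rational(1, 9), s), Mul(Rational(1, 9), Pow(s, 2))) (Function('N')(s) = Add(-3, Mul(Rational(1, 9), Add(Mul(s, s), s))) = Add(-3, Mul(Rational(1, 9), Add(Pow(s, 2), s))) = Add(-3, Mul(Rational(1, 9), Add(s, Pow(s, 2)))) = Add(-3, Add(Mul(Rational(1, 9), s), Mul(Rational(1, 9), Pow(s, 2)))) = Add(-3, Mul(Rational(1, 9), s), Mul(Rational(1, 9), Pow(s, 2))))
Add(Mul(d, Pow(Mul(Add(351, 196), 52), -1)), Mul(Function('N')(1868), Pow(4709997, -1))) = Add(Mul(-3758915, Pow(Mul(Add(351, 196), 52), -1)), Mul(Add(-3, Mul(Rational(1, 9), 1868), Mul(Rational(1, 9), Pow(1868, 2))), Pow(4709997, -1))) = Add(Mul(-3758915, Pow(Mul(547, 52), -1)), Mul(Add(-3, Rational(1868, 9), Mul(Rational(1, 9), 3489424)), Rational(1, 4709997))) = Add(Mul(-3758915, Pow(28444, -1)), Mul(Add(-3, Rational(1868, 9), Rational(3489424, 9)), Rational(1, 4709997))) = Add(Mul(-3758915, Rational(1, 28444)), Mul(Rational(1163755, 3), Rational(1, 4709997))) = Add(Rational(-3758915, 28444), Rational(1163755, 14129991)) = Rational(-53080333272545, 401913464004)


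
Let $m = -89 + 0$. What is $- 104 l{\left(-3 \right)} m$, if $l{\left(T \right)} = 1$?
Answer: $9256$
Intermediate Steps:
$m = -89$
$- 104 l{\left(-3 \right)} m = \left(-104\right) 1 \left(-89\right) = \left(-104\right) \left(-89\right) = 9256$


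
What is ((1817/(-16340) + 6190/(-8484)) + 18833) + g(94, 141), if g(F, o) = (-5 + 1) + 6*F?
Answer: 672076776013/34657140 ≈ 19392.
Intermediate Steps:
g(F, o) = -4 + 6*F
((1817/(-16340) + 6190/(-8484)) + 18833) + g(94, 141) = ((1817/(-16340) + 6190/(-8484)) + 18833) + (-4 + 6*94) = ((1817*(-1/16340) + 6190*(-1/8484)) + 18833) + (-4 + 564) = ((-1817/16340 - 3095/4242) + 18833) + 560 = (-29140007/34657140 + 18833) + 560 = 652668777613/34657140 + 560 = 672076776013/34657140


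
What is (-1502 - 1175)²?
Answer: 7166329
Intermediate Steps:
(-1502 - 1175)² = (-2677)² = 7166329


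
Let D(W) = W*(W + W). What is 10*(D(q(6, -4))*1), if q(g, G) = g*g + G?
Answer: 20480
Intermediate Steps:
q(g, G) = G + g**2 (q(g, G) = g**2 + G = G + g**2)
D(W) = 2*W**2 (D(W) = W*(2*W) = 2*W**2)
10*(D(q(6, -4))*1) = 10*((2*(-4 + 6**2)**2)*1) = 10*((2*(-4 + 36)**2)*1) = 10*((2*32**2)*1) = 10*((2*1024)*1) = 10*(2048*1) = 10*2048 = 20480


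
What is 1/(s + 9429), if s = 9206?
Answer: 1/18635 ≈ 5.3662e-5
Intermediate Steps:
1/(s + 9429) = 1/(9206 + 9429) = 1/18635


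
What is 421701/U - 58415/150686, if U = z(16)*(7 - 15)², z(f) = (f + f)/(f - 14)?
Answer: 31742309963/77151232 ≈ 411.43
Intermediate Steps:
z(f) = 2*f/(-14 + f) (z(f) = (2*f)/(-14 + f) = 2*f/(-14 + f))
U = 1024 (U = (2*16/(-14 + 16))*(7 - 15)² = (2*16/2)*(-8)² = (2*16*(½))*64 = 16*64 = 1024)
421701/U - 58415/150686 = 421701/1024 - 58415/150686 = 31742309963/77151232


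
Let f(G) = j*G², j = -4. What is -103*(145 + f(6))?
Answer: -103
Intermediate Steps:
f(G) = -4*G²
-103*(145 + f(6)) = -103*(145 - 4*6²) = -103*(145 - 4*36) = -103*(145 - 144) = -103*1 = -103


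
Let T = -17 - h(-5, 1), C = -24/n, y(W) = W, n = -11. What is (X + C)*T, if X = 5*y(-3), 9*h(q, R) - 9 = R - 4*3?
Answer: 7097/33 ≈ 215.06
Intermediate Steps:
h(q, R) = -⅓ + R/9 (h(q, R) = 1 + (R - 4*3)/9 = 1 + (R - 12)/9 = 1 + (-12 + R)/9 = 1 + (-4/3 + R/9) = -⅓ + R/9)
C = 24/11 (C = -24/(-11) = -24*(-1/11) = 24/11 ≈ 2.1818)
X = -15 (X = 5*(-3) = -15)
T = -151/9 (T = -17 - (-⅓ + (⅑)*1) = -17 - (-⅓ + ⅑) = -17 - 1*(-2/9) = -17 + 2/9 = -151/9 ≈ -16.778)
(X + C)*T = (-15 + 24/11)*(-151/9) = -141/11*(-151/9) = 7097/33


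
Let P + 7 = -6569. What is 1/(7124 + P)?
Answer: 1/548 ≈ 0.0018248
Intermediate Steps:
P = -6576 (P = -7 - 6569 = -6576)
1/(7124 + P) = 1/(7124 - 6576) = 1/548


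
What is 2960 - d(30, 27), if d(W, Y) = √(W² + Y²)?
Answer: 2960 - 3*√181 ≈ 2919.6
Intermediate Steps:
2960 - d(30, 27) = 2960 - √(30² + 27²) = 2960 - √(900 + 729) = 2960 - √1629 = 2960 - 3*√181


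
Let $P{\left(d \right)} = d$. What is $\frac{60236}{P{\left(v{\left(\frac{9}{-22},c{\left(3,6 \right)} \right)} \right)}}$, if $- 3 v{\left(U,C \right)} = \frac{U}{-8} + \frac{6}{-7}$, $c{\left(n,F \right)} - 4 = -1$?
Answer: $\frac{74210752}{331} \approx 2.242 \cdot 10^{5}$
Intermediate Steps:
$c{\left(n,F \right)} = 3$ ($c{\left(n,F \right)} = 4 - 1 = 3$)
$v{\left(U,C \right)} = \frac{2}{7} + \frac{U}{24}$ ($v{\left(U,C \right)} = - \frac{\frac{U}{-8} + \frac{6}{-7}}{3} = - \frac{U \left(- \frac{1}{8}\right) + 6 \left(- \frac{1}{7}\right)}{3} = - \frac{- \frac{U}{8} - \frac{6}{7}}{3} = - \frac{- \frac{6}{7} - \frac{U}{8}}{3} = \frac{2}{7} + \frac{U}{24}$)
$\frac{60236}{P{\left(v{\left(\frac{9}{-22},c{\left(3,6 \right)} \right)} \right)}} = \frac{60236}{\frac{2}{7} + \frac{9 \frac{1}{-22}}{24}} = \frac{60236}{\frac{2}{7} + \frac{9 \left(- \frac{1}{22}\right)}{24}} = \frac{60236}{\frac{2}{7} + \frac{1}{24} \left(- \frac{9}{22}\right)} = \frac{60236}{\frac{2}{7} - \frac{3}{176}} = \frac{60236}{\frac{331}{1232}} = 60236 \cdot \frac{1232}{331} = \frac{74210752}{331}$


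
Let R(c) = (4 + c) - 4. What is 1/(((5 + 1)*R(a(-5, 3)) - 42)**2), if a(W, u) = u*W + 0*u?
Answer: 1/17424 ≈ 5.7392e-5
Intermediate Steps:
a(W, u) = W*u (a(W, u) = W*u + 0 = W*u)
R(c) = c
1/(((5 + 1)*R(a(-5, 3)) - 42)**2) = 1/(((5 + 1)*(-5*3) - 42)**2) = 1/((6*(-15) - 42)**2) = 1/((-90 - 42)**2) = 1/((-132)**2) = 1/17424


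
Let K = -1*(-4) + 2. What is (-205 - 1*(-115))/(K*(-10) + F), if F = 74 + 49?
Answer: -10/7 ≈ -1.4286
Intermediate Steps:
K = 6 (K = 4 + 2 = 6)
F = 123
(-205 - 1*(-115))/(K*(-10) + F) = (-205 - 1*(-115))/(6*(-10) + 123) = (-205 + 115)/(-60 + 123) = -90/63 = -90*1/63 = -10/7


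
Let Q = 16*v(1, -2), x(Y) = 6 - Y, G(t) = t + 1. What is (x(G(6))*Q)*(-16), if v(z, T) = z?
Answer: 256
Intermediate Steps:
G(t) = 1 + t
Q = 16 (Q = 16*1 = 16)
(x(G(6))*Q)*(-16) = ((6 - (1 + 6))*16)*(-16) = ((6 - 1*7)*16)*(-16) = ((6 - 7)*16)*(-16) = -1*16*(-16) = -16*(-16) = 256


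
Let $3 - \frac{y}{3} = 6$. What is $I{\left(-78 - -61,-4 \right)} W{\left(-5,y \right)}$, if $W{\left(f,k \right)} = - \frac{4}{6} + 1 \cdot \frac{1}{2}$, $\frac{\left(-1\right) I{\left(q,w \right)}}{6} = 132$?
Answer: $132$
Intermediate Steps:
$y = -9$ ($y = 9 - 18 = -9$)
$I{\left(q,w \right)} = -792$ ($I{\left(q,w \right)} = \left(-6\right) 132 = -792$)
$W{\left(f,k \right)} = - \frac{1}{6}$ ($W{\left(f,k \right)} = \left(-4\right) \frac{1}{6} + 1 \cdot \frac{1}{2} = - \frac{2}{3} + \frac{1}{2} = - \frac{1}{6}$)
$I{\left(-78 - -61,-4 \right)} W{\left(-5,y \right)} = \left(-792\right) \left(- \frac{1}{6}\right) = 132$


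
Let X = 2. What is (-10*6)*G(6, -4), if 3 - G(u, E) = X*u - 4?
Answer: 300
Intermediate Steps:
G(u, E) = 7 - 2*u (G(u, E) = 3 - (2*u - 4) = 3 - (-4 + 2*u) = 3 + (4 - 2*u) = 7 - 2*u)
(-10*6)*G(6, -4) = (-10*6)*(7 - 2*6) = -60*(7 - 12) = -60*(-5) = 300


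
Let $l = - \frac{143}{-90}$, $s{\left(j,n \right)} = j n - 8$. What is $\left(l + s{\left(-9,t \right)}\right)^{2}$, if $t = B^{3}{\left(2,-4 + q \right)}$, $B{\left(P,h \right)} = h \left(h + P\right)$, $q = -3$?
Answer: $\frac{1206126153872929}{8100} \approx 1.489 \cdot 10^{11}$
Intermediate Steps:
$B{\left(P,h \right)} = h \left(P + h\right)$
$t = 42875$ ($t = \left(\left(-4 - 3\right) \left(2 - 7\right)\right)^{3} = \left(- 7 \left(2 - 7\right)\right)^{3} = \left(\left(-7\right) \left(-5\right)\right)^{3} = 35^{3} = 42875$)
$s{\left(j,n \right)} = -8 + j n$
$l = \frac{143}{90}$ ($l = \left(-143\right) \left(- \frac{1}{90}\right) = \frac{143}{90} \approx 1.5889$)
$\left(l + s{\left(-9,t \right)}\right)^{2} = \left(\frac{143}{90} - 385883\right)^{2} = \left(- \frac{34729327}{90}\right)^{2} = \frac{1206126153872929}{8100}$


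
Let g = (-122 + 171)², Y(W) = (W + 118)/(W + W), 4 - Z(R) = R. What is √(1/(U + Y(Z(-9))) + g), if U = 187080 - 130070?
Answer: √5276156906133447/1482391 ≈ 49.000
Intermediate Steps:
Z(R) = 4 - R
Y(W) = (118 + W)/(2*W) (Y(W) = (118 + W)/((2*W)) = (118 + W)*(1/(2*W)) = (118 + W)/(2*W))
g = 2401 (g = 49² = 2401)
U = 57010
√(1/(U + Y(Z(-9))) + g) = √(1/(57010 + (118 + (4 - 1*(-9)))/(2*(4 - 1*(-9)))) + 2401) = √(1/(57010 + (118 + (4 + 9))/(2*(4 + 9))) + 2401) = √(1/(57010 + (½)*(118 + 13)/13) + 2401) = √(1/(57010 + (½)*(1/13)*131) + 2401) = √(1/(57010 + 131/26) + 2401) = √(1/(1482391/26) + 2401) = √(26/1482391 + 2401) = √(3559220817/1482391) = √5276156906133447/1482391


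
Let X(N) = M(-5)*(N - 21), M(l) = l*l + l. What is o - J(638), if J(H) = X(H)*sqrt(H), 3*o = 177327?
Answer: 59109 - 12340*sqrt(638) ≈ -2.5258e+5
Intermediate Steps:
M(l) = l + l**2 (M(l) = l**2 + l = l + l**2)
o = 59109 (o = (1/3)*177327 = 59109)
X(N) = -420 + 20*N (X(N) = (-5*(1 - 5))*(N - 21) = (-5*(-4))*(-21 + N) = 20*(-21 + N) = -420 + 20*N)
J(H) = sqrt(H)*(-420 + 20*H) (J(H) = (-420 + 20*H)*sqrt(H) = sqrt(H)*(-420 + 20*H))
o - J(638) = 59109 - 20*sqrt(638)*(-21 + 638) = 59109 - 20*sqrt(638)*617 = 59109 - 12340*sqrt(638)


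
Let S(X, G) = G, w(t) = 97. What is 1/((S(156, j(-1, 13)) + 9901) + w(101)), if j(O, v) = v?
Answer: 1/10011 ≈ 9.9890e-5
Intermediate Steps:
1/((S(156, j(-1, 13)) + 9901) + w(101)) = 1/((13 + 9901) + 97) = 1/(9914 + 97) = 1/10011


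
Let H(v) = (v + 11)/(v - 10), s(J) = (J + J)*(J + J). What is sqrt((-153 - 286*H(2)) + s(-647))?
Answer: 13*sqrt(39639)/2 ≈ 1294.1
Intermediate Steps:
s(J) = 4*J**2 (s(J) = (2*J)*(2*J) = 4*J**2)
H(v) = (11 + v)/(-10 + v)
sqrt((-153 - 286*H(2)) + s(-647)) = sqrt((-153 - 286*(11 + 2)/(-10 + 2)) + 4*(-647)**2) = sqrt((-153 - 286*13/(-8)) + 4*418609) = sqrt((-153 - (-143)*13/4) + 1674436) = sqrt((-153 - 286*(-13/8)) + 1674436) = sqrt((-153 + 1859/4) + 1674436) = sqrt(1247/4 + 1674436) = sqrt(6698991/4) = 13*sqrt(39639)/2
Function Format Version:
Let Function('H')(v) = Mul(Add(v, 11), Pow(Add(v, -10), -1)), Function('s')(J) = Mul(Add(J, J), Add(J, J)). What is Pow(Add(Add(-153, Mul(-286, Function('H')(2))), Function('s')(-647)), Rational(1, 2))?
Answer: Mul(Rational(13, 2), Pow(39639, Rational(1, 2))) ≈ 1294.1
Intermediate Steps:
Function('s')(J) = Mul(4, Pow(J, 2)) (Function('s')(J) = Mul(Mul(2, J), Mul(2, J)) = Mul(4, Pow(J, 2)))
Function('H')(v) = Mul(Pow(Add(-10, v), -1), Add(11, v)) (Function('H')(v) = Mul(Add(11, v), Pow(Add(-10, v), -1)) = Mul(Pow(Add(-10, v), -1), Add(11, v)))
Pow(Add(Add(-153, Mul(-286, Function('H')(2))), Function('s')(-647)), Rational(1, 2)) = Pow(Add(Add(-153, Mul(-286, Mul(Pow(Add(-10, 2), -1), Add(11, 2)))), Mul(4, Pow(-647, 2))), Rational(1, 2)) = Pow(Add(Add(-153, Mul(-286, Mul(Pow(-8, -1), 13))), Mul(4, 418609)), Rational(1, 2)) = Pow(Add(Add(-153, Mul(-286, Mul(Rational(-1, 8), 13))), 1674436), Rational(1, 2)) = Pow(Add(Add(-153, Mul(-286, Rational(-13, 8))), 1674436), Rational(1, 2)) = Pow(Add(Add(-153, Rational(1859, 4)), 1674436), Rational(1, 2)) = Pow(Add(Rational(1247, 4), 1674436), Rational(1, 2)) = Pow(Rational(6698991, 4), Rational(1, 2)) = Mul(Rational(13, 2), Pow(39639, Rational(1, 2)))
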